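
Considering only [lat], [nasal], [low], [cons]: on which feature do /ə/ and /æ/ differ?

/ə/ is the mid central vowel (schwa) and /æ/ is the low front unrounded vowel. Both are [−lateral], [−nasal], [−consonantal]. /ə/ is [−low] while /æ/ is [+low], so the distinguishing feature is [low].

[low]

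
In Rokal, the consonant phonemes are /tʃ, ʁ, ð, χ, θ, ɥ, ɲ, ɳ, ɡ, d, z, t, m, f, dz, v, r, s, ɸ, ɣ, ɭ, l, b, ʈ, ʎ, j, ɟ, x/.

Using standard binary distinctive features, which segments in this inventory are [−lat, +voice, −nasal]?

ʁ, ð, ɥ, ɡ, d, z, dz, v, r, ɣ, b, j, ɟ

The [−lateral] segments are /tʃ, ʁ, ð, χ, θ, ɥ, ɲ, ɳ, ɡ, d, z, t, m, f, dz, v, r, s, ɸ, ɣ, b, ʈ, j, ɟ, x/.
Within that set, [+voice] gives /ʁ, ð, ɥ, ɲ, ɳ, ɡ, d, z, m, dz, v, r, ɣ, b, j, ɟ/.
Of those, [−nasal] leaves /ʁ, ð, ɥ, ɡ, d, z, dz, v, r, ɣ, b, j, ɟ/.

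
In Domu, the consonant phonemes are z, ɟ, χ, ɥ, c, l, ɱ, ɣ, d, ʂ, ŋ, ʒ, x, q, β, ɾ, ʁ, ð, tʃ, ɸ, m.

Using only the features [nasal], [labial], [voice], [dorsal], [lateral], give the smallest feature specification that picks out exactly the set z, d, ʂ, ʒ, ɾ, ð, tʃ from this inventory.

/z, d, ʂ, ʒ, ɾ, ð, tʃ/ are all [−lateral], [−labial], [−dorsal], and no other segment in the inventory matches all three values. Dropping any one of them over-generates: [−labial, −dorsal] alone would also admit /l/; [−lateral, −dorsal] alone would also admit /ɱ, β, ɸ, m/; [−lateral, −labial] alone would also admit /ɟ, χ, c, ɣ, …/. No other combination of two listed features picks out exactly this set either, so fewer than three features will not do.

[−lateral, −labial, −dorsal]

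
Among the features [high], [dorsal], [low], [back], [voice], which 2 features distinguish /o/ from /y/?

The two segments share [+dorsal], [−low], [+voice]. The only features from the list on which they differ: /o/ is [−high] while /y/ is [+high]; /o/ is [+back] while /y/ is [−back].

[high], [back]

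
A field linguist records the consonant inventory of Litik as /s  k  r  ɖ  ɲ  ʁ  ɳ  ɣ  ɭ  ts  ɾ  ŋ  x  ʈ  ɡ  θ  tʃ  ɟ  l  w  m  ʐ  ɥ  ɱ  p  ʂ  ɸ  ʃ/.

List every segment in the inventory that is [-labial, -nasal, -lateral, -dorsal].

s, r, ɖ, ts, ɾ, ʈ, θ, tʃ, ʐ, ʂ, ʃ

Eliminate segments failing any feature: /k, ʁ, ɣ, x, ɡ, ɟ/ are [+dorsal]; /ɲ, ɳ, ŋ/ are [+nasal]; /ɭ, l/ are [+lateral]; /w, m, ɥ, ɱ, p, ɸ/ are [+labial]. The remaining /s, r, ɖ, ts, ɾ, ʈ, θ, tʃ, ʐ, ʂ, ʃ/ satisfy [-labial], [-nasal], [-lateral], [-dorsal].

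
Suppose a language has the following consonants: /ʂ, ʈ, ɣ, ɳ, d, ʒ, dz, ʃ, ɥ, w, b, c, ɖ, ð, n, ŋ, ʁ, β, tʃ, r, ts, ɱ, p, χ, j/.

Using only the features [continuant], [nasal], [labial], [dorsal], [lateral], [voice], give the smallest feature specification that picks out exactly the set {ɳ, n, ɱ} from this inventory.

[+nasal, -dorsal]

/ɳ, n, ɱ/ are all [+nasal], [-dorsal], and no other segment in the inventory matches both values. Dropping any one of them over-generates: [-dorsal] alone would also admit /ʂ, ʈ, d, ʒ, …/; [+nasal] alone would also admit /ŋ/. No other single listed feature picks out exactly this set either, so fewer than two features will not do.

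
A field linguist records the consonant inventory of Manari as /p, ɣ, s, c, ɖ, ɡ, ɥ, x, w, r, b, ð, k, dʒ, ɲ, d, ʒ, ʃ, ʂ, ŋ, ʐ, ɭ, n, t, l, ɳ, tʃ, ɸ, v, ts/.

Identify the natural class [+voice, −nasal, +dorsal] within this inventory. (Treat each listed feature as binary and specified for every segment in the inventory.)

Eliminate segments failing any feature: /p, s, c, x, k, ʃ, ʂ, t, tʃ, ɸ, ts/ are [−voice]; /ɖ, r, b, ð, dʒ, d, ʒ, ʐ, ɭ, l, v/ are [−dorsal]; /ɲ, ŋ, n, ɳ/ are [+nasal]. The remaining /ɣ, ɡ, ɥ, w/ satisfy [+voice], [−nasal], [+dorsal].

ɣ, ɡ, ɥ, w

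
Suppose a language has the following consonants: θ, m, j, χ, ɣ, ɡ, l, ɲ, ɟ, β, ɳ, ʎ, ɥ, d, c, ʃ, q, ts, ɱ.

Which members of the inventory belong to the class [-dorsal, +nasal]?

m, ɳ, ɱ

Eliminate segments failing any feature: /θ, l, β, d, ʃ, ts/ are [-nasal]; /j, χ, ɣ, ɡ, ɲ, ɟ, ʎ, ɥ, c, q/ are [+dorsal]. The remaining /m, ɳ, ɱ/ satisfy [-dorsal], [+nasal].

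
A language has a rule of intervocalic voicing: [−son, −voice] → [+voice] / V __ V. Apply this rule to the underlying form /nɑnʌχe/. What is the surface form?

[nɑnʌʁe]

The only segment in the rule's environment that also matches [−son, −voice] is /χ/. Applying [+voice] turns the voiceless uvular fricative into /ʁ/ (voiced uvular fricative), giving [nɑnʌʁe].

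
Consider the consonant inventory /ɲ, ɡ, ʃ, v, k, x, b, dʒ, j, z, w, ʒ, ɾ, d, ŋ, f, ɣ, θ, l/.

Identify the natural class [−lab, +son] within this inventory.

Eliminate segments failing any feature: /ɡ, ʃ, k, x, dʒ, z, ʒ, d, ɣ, θ/ are [−sonorant]; /v, b, w, f/ are [+labial]. The remaining /ɲ, j, ɾ, ŋ, l/ satisfy [−labial], [+sonorant].

ɲ, j, ɾ, ŋ, l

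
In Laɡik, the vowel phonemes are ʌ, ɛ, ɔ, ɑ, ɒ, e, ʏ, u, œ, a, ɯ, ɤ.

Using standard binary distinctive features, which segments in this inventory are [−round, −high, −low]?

Eliminate segments failing any feature: /ɔ, ɒ, ʏ, u, œ/ are [+round]; /ɑ, a/ are [+low]; /ɯ/ is [+high]. The remaining /ʌ, ɛ, e, ɤ/ satisfy [−round], [−high], [−low].

ʌ, ɛ, e, ɤ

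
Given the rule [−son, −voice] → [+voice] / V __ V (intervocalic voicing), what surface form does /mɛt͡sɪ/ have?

/t͡s/ satisfies [−son, −voice] and sits in V __ V. The [+voice] counterpart of the voiceless alveolar affricate is /d͡z/. Other segments in /mɛt͡sɪ/ either fail the structural description or are not in the environment, so the surface form is [mɛd͡zɪ].

[mɛd͡zɪ]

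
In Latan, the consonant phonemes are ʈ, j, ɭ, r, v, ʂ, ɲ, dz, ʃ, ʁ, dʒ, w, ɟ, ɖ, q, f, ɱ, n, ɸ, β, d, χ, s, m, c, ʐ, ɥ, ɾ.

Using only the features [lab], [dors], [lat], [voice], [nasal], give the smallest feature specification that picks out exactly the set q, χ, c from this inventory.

The class [−voice], [+dorsal] has exactly /q, χ, c/ as its extension in this inventory. No smaller conjunction from the listed features achieves this: [+dorsal] alone would also admit /j, ɲ, ʁ, w, …/; [−voice] alone would also admit /ʈ, ʂ, ʃ, f, …/; and checking the remaining single features turns up none with this extension.

[−voice, +dors]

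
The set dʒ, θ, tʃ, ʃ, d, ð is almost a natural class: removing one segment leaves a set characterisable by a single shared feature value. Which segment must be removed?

/dʒ, ʃ, ð, θ, tʃ/ are all [+distributed], but /d/ (voiced alveolar stop) is [−distributed]. No other single segment can be removed to leave a set sharing one feature value that the removed segment lacks, so /d/ is the odd one out.

d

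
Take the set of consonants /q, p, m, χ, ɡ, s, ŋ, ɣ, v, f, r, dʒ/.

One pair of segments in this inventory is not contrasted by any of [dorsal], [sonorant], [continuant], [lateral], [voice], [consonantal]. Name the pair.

s, f

/s/ (voiceless alveolar fricative) and /f/ (voiceless labiodental fricative) are both [-dorsal], [-sonorant], [+continuant], [-lateral], [-voice], [+consonantal], so none of the listed features separates them. (They do differ in [labial] and [coronal], which are not among the given features.) Every other pair in the inventory differs on at least one listed feature.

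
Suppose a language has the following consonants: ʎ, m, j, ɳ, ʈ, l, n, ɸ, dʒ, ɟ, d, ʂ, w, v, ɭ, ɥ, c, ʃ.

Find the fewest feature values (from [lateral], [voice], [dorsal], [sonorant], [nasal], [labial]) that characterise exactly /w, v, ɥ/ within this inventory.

[+voice, −nasal, +labial]

/w, v, ɥ/ are all [+voice], [−nasal], [+labial], and no other segment in the inventory matches all three values. Dropping any one of them over-generates: [−nasal, +labial] alone would also admit /ɸ/; [+voice, +labial] alone would also admit /m/; [+voice, −nasal] alone would also admit /ʎ, j, l, dʒ, …/. No other combination of two listed features picks out exactly this set either, so fewer than three features will not do.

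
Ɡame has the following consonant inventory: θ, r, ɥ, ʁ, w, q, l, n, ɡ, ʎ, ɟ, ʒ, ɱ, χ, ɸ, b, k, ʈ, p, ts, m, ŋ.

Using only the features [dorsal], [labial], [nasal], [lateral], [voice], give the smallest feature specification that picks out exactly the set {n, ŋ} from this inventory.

[+nasal, −labial]

/n, ŋ/ are all [+nasal], [−labial], and no other segment in the inventory matches both values. Dropping any one of them over-generates: [−labial] alone would also admit /θ, r, ʁ, q, …/; [+nasal] alone would also admit /ɱ, m/. No other single listed feature picks out exactly this set either, so fewer than two features will not do.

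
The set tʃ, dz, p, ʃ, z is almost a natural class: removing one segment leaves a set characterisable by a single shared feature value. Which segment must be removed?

p

The remaining segments after removing /p/ share [+strident]; /p/ (voiceless bilabial stop) is [-strident]. For every other candidate removal, the leftover set fails to share any single feature value that the removed segment lacks.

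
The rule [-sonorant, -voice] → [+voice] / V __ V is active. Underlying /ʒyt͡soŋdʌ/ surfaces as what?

/t͡s/ satisfies [-sonorant, -voice] and sits in V __ V. The [+voice] counterpart of the voiceless alveolar affricate is /d͡z/. Other segments in /ʒyt͡soŋdʌ/ either fail the structural description or are not in the environment, so the surface form is [ʒyd͡zoŋdʌ].

[ʒyd͡zoŋdʌ]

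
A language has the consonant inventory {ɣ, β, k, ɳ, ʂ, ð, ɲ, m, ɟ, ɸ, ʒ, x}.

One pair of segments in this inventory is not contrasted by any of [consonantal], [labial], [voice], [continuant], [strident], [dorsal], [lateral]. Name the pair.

/ɲ/ (palatal nasal) and /ɟ/ (voiced palatal stop) are both [+consonantal], [-labial], [+voice], [-continuant], [-strident], [+dorsal], [-lateral], so none of the listed features separates them. (They do differ in [sonorant] and [nasal], which are not among the given features.) Every other pair in the inventory differs on at least one listed feature.

ɲ, ɟ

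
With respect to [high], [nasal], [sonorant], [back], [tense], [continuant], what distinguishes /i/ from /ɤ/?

The two segments share [-nasal], [+sonorant], [+tense], [+continuant]. The only features from the list on which they differ: /i/ is [+high] while /ɤ/ is [-high]; /i/ is [-back] while /ɤ/ is [+back].

[high], [back]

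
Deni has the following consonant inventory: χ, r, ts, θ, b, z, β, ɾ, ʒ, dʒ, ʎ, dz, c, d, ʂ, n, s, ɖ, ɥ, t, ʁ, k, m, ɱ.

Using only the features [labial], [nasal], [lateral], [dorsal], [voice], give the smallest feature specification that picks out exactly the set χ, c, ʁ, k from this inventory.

Every target segment is [-lateral], [-labial], [+dorsal]; each remaining inventory member fails at least one of these. Each conjunct is needed — [-labial, +dorsal] alone would also admit /ʎ/; [-lateral, +dorsal] alone would also admit /ɥ/; [-lateral, -labial] alone would also admit /r, ts, θ, z, …/ — and no other combination of two listed features has exactly this extension, so three is the minimum.

[-lateral, -labial, +dorsal]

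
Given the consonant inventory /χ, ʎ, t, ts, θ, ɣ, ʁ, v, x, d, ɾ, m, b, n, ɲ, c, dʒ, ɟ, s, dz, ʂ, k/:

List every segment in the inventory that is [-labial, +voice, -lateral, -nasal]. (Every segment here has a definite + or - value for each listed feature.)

ɣ, ʁ, d, ɾ, dʒ, ɟ, dz

Eliminate segments failing any feature: /χ, t, ts, θ, x, c, s, ʂ, k/ are [-voice]; /ʎ/ is [+lateral]; /v, m, b/ are [+labial]; /n, ɲ/ are [+nasal]. The remaining /ɣ, ʁ, d, ɾ, dʒ, ɟ, dz/ satisfy [-labial], [+voice], [-lateral], [-nasal].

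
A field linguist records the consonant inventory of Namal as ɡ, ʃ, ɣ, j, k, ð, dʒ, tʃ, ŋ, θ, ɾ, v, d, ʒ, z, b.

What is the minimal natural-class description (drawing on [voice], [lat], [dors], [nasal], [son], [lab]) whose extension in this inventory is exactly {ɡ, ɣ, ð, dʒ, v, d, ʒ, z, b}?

Every target segment is [−sonorant], [+voice]; each remaining inventory member fails at least one of these. Each conjunct is needed — [+voice] alone would also admit /j, ŋ, ɾ/; [−sonorant] alone would also admit /ʃ, k, tʃ, θ/ — and no other single listed feature has exactly this extension, so two is the minimum.

[−son, +voice]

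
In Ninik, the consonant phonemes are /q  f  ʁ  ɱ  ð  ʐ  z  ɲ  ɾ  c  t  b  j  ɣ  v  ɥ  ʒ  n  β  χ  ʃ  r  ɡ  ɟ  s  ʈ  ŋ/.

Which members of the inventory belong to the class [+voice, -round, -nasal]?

Eliminate segments failing any feature: /q, f, c, t, χ, ʃ, s, ʈ/ are [-voice]; /ɱ, ɲ, n, ŋ/ are [+nasal]; /ɥ/ is [+round]. The remaining /ʁ, ð, ʐ, z, ɾ, b, j, ɣ, v, ʒ, β, r, ɡ, ɟ/ satisfy [+voice], [-round], [-nasal].

ʁ, ð, ʐ, z, ɾ, b, j, ɣ, v, ʒ, β, r, ɡ, ɟ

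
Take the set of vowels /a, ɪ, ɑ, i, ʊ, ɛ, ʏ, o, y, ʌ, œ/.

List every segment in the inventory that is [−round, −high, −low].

ɛ, ʌ

Checking each segment against [−round], [−high], [−low]: /ɛ/ (mid front unrounded lax vowel), /ʌ/ (mid back unrounded lax vowel) satisfy every feature; every other segment in the inventory fails at least one.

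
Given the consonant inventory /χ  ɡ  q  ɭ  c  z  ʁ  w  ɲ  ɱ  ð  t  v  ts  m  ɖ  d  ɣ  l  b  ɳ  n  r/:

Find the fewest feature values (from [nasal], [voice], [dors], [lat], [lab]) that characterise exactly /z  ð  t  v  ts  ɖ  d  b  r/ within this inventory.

[-nasal, -lat, -dors]

Every target segment is [-nasal], [-lateral], [-dorsal]; each remaining inventory member fails at least one of these. Each conjunct is needed — [-lateral, -dorsal] alone would also admit /ɱ, m, ɳ, n/; [-nasal, -dorsal] alone would also admit /ɭ, l/; [-nasal, -lateral] alone would also admit /χ, ɡ, q, c, …/ — and no other combination of two listed features has exactly this extension, so three is the minimum.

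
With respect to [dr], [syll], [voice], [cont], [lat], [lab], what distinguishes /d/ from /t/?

[voice]

The two segments share [−delayed release], [−syllabic], [−continuant], [−lateral], [−labial]. The only feature from the list on which they differ: /d/ is [+voice] while /t/ is [−voice].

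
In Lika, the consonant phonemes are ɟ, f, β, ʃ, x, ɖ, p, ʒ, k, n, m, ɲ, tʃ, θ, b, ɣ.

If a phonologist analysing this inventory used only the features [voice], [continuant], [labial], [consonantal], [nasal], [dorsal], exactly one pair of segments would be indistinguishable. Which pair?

ʃ, θ

Both /ʃ/ and /θ/ are [-voice], [+continuant], [-labial], [+consonantal], [-nasal], [-dorsal]. Since the list omits [strident] and [anterior] — which do distinguish the voiceless postalveolar fricative from the voiceless dental fricative — this pair collapses; all other pairs remain distinct.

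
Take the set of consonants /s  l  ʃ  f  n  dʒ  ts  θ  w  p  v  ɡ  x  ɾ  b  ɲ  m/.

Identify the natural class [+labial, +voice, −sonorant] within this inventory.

v, b

Checking each segment against [+labial], [+voice], [−sonorant]: /v/ (voiced labiodental fricative), /b/ (voiced bilabial stop) satisfy every feature; every other segment in the inventory fails at least one.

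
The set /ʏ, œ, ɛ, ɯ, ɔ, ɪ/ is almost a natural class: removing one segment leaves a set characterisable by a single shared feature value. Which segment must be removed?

[tense] groups all but one: /ʏ, ɪ, œ, ɔ, ɛ/ share [-tense] while /ɯ/ (high back unrounded vowel) alone is [+tense]. Removing any other segment would not leave a single-feature class that excludes it.

ɯ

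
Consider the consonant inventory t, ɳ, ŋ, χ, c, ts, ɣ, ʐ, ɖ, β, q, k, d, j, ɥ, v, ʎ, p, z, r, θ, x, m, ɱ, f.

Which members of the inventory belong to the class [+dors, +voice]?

ŋ, ɣ, j, ɥ, ʎ

Among the inventory, the [+dorsal] segments are /ŋ, χ, c, ɣ, q, k, j, ɥ, ʎ, x/.
Within that set, [+voice] leaves /ŋ, ɣ, j, ɥ, ʎ/.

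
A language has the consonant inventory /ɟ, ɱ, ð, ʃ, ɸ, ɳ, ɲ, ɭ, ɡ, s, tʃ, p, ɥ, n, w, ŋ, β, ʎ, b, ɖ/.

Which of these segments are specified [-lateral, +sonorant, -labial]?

ɳ, ɲ, n, ŋ

First, the [-lateral] segments are /ɟ, ɱ, ð, ʃ, ɸ, ɳ, ɲ, ɡ, s, tʃ, p, ɥ, n, w, ŋ, β, b, ɖ/.
Then [+sonorant] gives /ɱ, ɳ, ɲ, ɥ, n, w, ŋ/.
Among these, [-labial] leaves /ɳ, ɲ, n, ŋ/.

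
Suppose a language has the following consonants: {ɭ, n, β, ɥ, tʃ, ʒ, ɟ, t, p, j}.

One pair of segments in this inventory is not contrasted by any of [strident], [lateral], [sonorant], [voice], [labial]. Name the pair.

n, j

/n/ (alveolar nasal) and /j/ (palatal glide) are both [−strident], [−lateral], [+sonorant], [+voice], [−labial], so none of the listed features separates them. (They do differ in [nasal], [continuant] and [dorsal], which are not among the given features.) Every other pair in the inventory differs on at least one listed feature.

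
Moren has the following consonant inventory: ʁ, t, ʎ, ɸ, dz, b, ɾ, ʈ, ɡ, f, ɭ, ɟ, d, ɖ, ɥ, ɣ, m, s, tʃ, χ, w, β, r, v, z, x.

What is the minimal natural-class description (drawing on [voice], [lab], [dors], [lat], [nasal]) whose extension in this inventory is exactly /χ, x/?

/χ, x/ are all [−voice], [+dorsal], and no other segment in the inventory matches both values. Dropping any one of them over-generates: [+dorsal] alone would also admit /ʁ, ʎ, ɡ, ɟ, …/; [−voice] alone would also admit /t, ɸ, ʈ, f, …/. No other single listed feature picks out exactly this set either, so fewer than two features will not do.

[−voice, +dors]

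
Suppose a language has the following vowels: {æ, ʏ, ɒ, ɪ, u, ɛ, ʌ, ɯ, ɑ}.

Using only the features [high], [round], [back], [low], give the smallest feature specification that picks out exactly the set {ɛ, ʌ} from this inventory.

[-high, -low]

The class [-high], [-low] has exactly /ɛ, ʌ/ as its extension in this inventory. No smaller conjunction from the listed features achieves this: [-low] alone would also admit /ʏ, ɪ, u, ɯ/; [-high] alone would also admit /æ, ɒ, ɑ/; and checking the remaining single features turns up none with this extension.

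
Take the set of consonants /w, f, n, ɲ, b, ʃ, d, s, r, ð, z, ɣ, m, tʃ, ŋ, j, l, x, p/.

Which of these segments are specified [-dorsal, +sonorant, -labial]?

n, r, l

First, the [-dorsal] segments are /f, n, b, ʃ, d, s, r, ð, z, m, tʃ, l, p/.
Intersecting with [+sonorant] gives /n, r, m, l/.
Then [-labial] leaves /n, r, l/.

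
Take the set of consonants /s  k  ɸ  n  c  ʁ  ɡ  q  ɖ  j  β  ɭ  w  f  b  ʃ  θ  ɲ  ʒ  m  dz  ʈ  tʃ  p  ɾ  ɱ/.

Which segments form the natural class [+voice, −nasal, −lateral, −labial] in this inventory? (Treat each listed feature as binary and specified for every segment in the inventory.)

ʁ, ɡ, ɖ, j, ʒ, dz, ɾ

Checking each segment against [+voice], [−nasal], [−lateral], [−labial]: /ʁ/ (voiced uvular fricative), /ɡ/ (voiced velar stop), /ɖ/ (voiced retroflex stop), /j/ (palatal glide), /ʒ/ (voiced postalveolar fricative), /dz/ (voiced alveolar affricate), among others, satisfy every feature; every other segment in the inventory fails at least one.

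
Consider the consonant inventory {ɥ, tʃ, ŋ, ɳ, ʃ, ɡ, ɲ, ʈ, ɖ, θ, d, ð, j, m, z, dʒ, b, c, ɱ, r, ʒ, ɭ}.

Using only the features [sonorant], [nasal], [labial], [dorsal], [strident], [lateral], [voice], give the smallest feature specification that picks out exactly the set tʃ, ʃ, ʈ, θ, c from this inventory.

Every target segment is [-voice] and no other inventory member is, so one feature is enough.

[-voice]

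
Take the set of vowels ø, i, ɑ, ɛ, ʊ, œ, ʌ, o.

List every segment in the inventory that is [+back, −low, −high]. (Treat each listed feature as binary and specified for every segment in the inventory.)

ʌ, o

Eliminate segments failing any feature: /ø, i, ɛ, œ/ are [−back]; /ɑ/ is [+low]; /ʊ/ is [+high]. The remaining /ʌ, o/ satisfy [+back], [−low], [−high].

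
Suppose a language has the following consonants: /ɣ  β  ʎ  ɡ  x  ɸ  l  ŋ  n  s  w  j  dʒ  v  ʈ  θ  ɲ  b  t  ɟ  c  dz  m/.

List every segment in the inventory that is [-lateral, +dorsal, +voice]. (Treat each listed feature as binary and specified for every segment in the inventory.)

ɣ, ɡ, ŋ, w, j, ɲ, ɟ

Eliminate segments failing any feature: /β, ɸ, n, s, dʒ, v, ʈ, θ, b, t, dz, m/ are [-dorsal]; /ʎ, l/ are [+lateral]; /x, c/ are [-voice]. The remaining /ɣ, ɡ, ŋ, w, j, ɲ, ɟ/ satisfy [-lateral], [+dorsal], [+voice].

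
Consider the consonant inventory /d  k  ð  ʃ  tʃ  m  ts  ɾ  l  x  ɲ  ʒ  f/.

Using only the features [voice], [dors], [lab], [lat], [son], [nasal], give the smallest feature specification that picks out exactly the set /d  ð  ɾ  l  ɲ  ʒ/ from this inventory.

Every target segment is [+voice], [−labial]; each remaining inventory member fails at least one of these. Each conjunct is needed — [−labial] alone would also admit /k, ʃ, tʃ, ts, …/; [+voice] alone would also admit /m/ — and no other single listed feature has exactly this extension, so two is the minimum.

[+voice, −lab]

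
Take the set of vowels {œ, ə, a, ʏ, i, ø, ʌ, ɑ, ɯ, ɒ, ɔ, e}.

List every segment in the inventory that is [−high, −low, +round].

Checking each segment against [−high], [−low], [+round]: /œ/ (mid front rounded lax vowel), /ø/ (mid front rounded tense vowel), /ɔ/ (mid back rounded lax vowel) satisfy every feature; every other segment in the inventory fails at least one.

œ, ø, ɔ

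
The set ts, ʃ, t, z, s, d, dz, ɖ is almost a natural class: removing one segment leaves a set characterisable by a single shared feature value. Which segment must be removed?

The remaining segments after removing /ʃ/ share [-distributed]; /ʃ/ (voiceless postalveolar fricative) is [+distributed]. For every other candidate removal, the leftover set fails to share any single feature value that the removed segment lacks.

ʃ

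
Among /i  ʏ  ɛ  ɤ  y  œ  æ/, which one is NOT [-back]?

Every segment except /ɤ/ is [-back]. /ɤ/ (mid back unrounded tense vowel) is [+back], so it is the exception.

ɤ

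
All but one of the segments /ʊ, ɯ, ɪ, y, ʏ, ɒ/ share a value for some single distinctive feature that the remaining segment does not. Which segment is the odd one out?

[high] (equivalently [low]) groups all but one: /ʏ, y, ʊ, ɯ, ɪ/ share [+high] while /ɒ/ (low back rounded vowel) alone is [−high]. Removing any other segment would not leave a single-feature class that excludes it.

ɒ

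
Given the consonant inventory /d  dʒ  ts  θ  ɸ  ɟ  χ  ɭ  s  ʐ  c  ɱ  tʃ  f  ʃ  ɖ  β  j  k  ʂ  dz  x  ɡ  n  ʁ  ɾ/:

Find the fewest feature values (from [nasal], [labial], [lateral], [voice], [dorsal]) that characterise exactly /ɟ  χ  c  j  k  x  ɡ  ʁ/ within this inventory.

The target set is precisely the extension of [+dorsal] in this inventory.

[+dorsal]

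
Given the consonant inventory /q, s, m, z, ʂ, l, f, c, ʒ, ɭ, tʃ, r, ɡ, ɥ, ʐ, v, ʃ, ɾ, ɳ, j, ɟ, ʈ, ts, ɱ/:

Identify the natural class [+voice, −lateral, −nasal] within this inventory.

z, ʒ, r, ɡ, ɥ, ʐ, v, ɾ, j, ɟ

Eliminate segments failing any feature: /q, s, ʂ, f, c, tʃ, ʃ, ʈ, ts/ are [−voice]; /m, ɳ, ɱ/ are [+nasal]; /l, ɭ/ are [+lateral]. The remaining /z, ʒ, r, ɡ, ɥ, ʐ, v, ɾ, j, ɟ/ satisfy [+voice], [−lateral], [−nasal].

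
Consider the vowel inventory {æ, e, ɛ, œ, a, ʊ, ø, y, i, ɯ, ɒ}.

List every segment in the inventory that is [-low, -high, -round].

e, ɛ

Checking each segment against [-low], [-high], [-round]: /e/ (mid front unrounded tense vowel), /ɛ/ (mid front unrounded lax vowel) satisfy every feature; every other segment in the inventory fails at least one.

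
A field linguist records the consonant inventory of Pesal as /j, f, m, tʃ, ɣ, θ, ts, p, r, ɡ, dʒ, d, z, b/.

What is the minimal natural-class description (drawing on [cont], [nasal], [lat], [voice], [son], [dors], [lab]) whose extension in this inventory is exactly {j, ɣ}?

[+cont, +dors]

The class [+continuant], [+dorsal] has exactly /j, ɣ/ as its extension in this inventory. No smaller conjunction from the listed features achieves this: [+dorsal] alone would also admit /ɡ/; [+continuant] alone would also admit /f, θ, r, z/; and checking the remaining single features turns up none with this extension.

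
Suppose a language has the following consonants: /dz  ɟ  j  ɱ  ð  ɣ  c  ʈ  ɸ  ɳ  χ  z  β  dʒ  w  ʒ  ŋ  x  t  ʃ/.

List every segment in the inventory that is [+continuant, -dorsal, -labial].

Among the inventory, the [+continuant] segments are /j, ð, ɣ, ɸ, χ, z, β, w, ʒ, x, ʃ/.
Intersecting with [-dorsal] gives /ð, ɸ, z, β, ʒ, ʃ/.
Intersecting with [-labial] leaves /ð, z, ʒ, ʃ/.

ð, z, ʒ, ʃ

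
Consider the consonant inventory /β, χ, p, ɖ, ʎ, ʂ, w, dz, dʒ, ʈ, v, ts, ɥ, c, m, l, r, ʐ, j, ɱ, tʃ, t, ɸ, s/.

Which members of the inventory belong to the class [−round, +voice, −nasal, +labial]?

The [−round] segments are /β, χ, p, ɖ, ʎ, ʂ, dz, dʒ, ʈ, v, ts, c, m, l, r, ʐ, j, ɱ, tʃ, t, ɸ, s/.
Of those, [+voice] gives /β, ɖ, ʎ, dz, dʒ, v, m, l, r, ʐ, j, ɱ/.
Within that set, [−nasal] gives /β, ɖ, ʎ, dz, dʒ, v, l, r, ʐ, j/.
Within that set, [+labial] leaves /β, v/.

β, v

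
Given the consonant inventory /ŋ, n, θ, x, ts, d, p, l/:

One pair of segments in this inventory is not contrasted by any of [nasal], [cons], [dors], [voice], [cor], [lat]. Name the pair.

/θ/ (voiceless dental fricative) and /ts/ (voiceless alveolar affricate) are both [-nasal], [+consonantal], [-dorsal], [-voice], [+coronal], [-lateral], so none of the listed features separates them. (They do differ in [continuant], [strident] and [distributed], which are not among the given features.) Every other pair in the inventory differs on at least one listed feature.

θ, ts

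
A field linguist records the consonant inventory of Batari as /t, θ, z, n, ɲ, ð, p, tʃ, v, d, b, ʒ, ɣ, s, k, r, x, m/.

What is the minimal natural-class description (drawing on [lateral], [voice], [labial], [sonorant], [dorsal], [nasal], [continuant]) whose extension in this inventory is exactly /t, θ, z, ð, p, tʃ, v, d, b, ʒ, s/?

[-sonorant, -dorsal]

The class [-sonorant], [-dorsal] has exactly /t, θ, z, ð, p, tʃ, v, d, b, ʒ, s/ as its extension in this inventory. No smaller conjunction from the listed features achieves this: [-dorsal] alone would also admit /n, r, m/; [-sonorant] alone would also admit /ɣ, k, x/; and checking the remaining single features turns up none with this extension.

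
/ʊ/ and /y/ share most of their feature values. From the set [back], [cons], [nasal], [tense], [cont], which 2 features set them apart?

/ʊ/ is the high back rounded lax vowel and /y/ is the high front rounded tense vowel. Both are [−consonantal], [−nasal], [+continuant]. /ʊ/ is [+back] while /y/ is [−back]; /ʊ/ is [−tense] while /y/ is [+tense], so the distinguishing features are [back], [tense].

[back], [tense]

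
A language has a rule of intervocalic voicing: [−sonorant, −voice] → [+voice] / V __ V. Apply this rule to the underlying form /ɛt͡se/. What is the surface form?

Only /t͡s/ occurs between two vowels (/ɛ/ __ /e/) and matches the structural description. It is a voiceless alveolar affricate, so [−sonorant, −voice] holds; changing it to [+voice] with all other features held fixed yields /d͡z/ (voiced alveolar affricate). No other segment meets both the structural description and the environment, so the output is [ɛd͡ze].

[ɛd͡ze]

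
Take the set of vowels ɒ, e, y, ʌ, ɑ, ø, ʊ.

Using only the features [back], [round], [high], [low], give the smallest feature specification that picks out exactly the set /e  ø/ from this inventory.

[−high, −back]

The class [−high], [−back] has exactly /e, ø/ as its extension in this inventory. No smaller conjunction from the listed features achieves this: [−back] alone would also admit /y/; [−high] alone would also admit /ɒ, ʌ, ɑ/; and checking the remaining single features turns up none with this extension.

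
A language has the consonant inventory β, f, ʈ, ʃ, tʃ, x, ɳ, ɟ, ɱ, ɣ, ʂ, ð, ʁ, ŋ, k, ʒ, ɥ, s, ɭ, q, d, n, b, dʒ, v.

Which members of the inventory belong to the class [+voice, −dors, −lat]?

Eliminate segments failing any feature: /f, ʈ, ʃ, tʃ, x, ʂ, k, s, q/ are [−voice]; /ɟ, ɣ, ʁ, ŋ, ɥ/ are [+dorsal]; /ɭ/ is [+lateral]. The remaining /β, ɳ, ɱ, ð, ʒ, d, n, b, dʒ, v/ satisfy [+voice], [−dorsal], [−lateral].

β, ɳ, ɱ, ð, ʒ, d, n, b, dʒ, v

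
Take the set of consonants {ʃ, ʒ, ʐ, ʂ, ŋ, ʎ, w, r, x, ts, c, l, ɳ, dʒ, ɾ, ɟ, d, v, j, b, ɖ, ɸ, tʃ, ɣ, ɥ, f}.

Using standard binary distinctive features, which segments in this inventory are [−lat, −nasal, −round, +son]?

r, ɾ, j

First, the [−lateral] segments are /ʃ, ʒ, ʐ, ʂ, ŋ, w, r, x, ts, c, ɳ, dʒ, ɾ, ɟ, d, v, j, b, ɖ, ɸ, tʃ, ɣ, ɥ, f/.
Among these, [−nasal] gives /ʃ, ʒ, ʐ, ʂ, w, r, x, ts, c, dʒ, ɾ, ɟ, d, v, j, b, ɖ, ɸ, tʃ, ɣ, ɥ, f/.
Within that set, [−round] gives /ʃ, ʒ, ʐ, ʂ, r, x, ts, c, dʒ, ɾ, ɟ, d, v, j, b, ɖ, ɸ, tʃ, ɣ, f/.
Among these, [+sonorant] leaves /r, ɾ, j/.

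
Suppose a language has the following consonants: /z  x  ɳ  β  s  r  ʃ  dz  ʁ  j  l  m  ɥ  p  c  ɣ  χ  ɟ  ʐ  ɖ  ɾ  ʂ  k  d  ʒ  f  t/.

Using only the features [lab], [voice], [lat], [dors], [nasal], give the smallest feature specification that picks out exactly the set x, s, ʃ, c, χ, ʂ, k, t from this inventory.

[-voice, -lab]

Every target segment is [-voice], [-labial]; each remaining inventory member fails at least one of these. Each conjunct is needed — [-labial] alone would also admit /z, ɳ, r, dz, …/; [-voice] alone would also admit /p, f/ — and no other single listed feature has exactly this extension, so two is the minimum.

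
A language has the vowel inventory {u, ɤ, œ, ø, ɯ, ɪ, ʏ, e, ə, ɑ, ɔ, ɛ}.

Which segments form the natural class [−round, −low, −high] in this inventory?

ɤ, e, ə, ɛ

Checking each segment against [−round], [−low], [−high]: /ɤ/ (mid back unrounded tense vowel), /e/ (mid front unrounded tense vowel), /ə/ (mid central vowel (schwa)), /ɛ/ (mid front unrounded lax vowel) satisfy every feature; every other segment in the inventory fails at least one.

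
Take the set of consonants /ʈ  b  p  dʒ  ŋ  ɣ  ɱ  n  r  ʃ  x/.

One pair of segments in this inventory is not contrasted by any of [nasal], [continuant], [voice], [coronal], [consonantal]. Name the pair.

/ŋ/ (velar nasal) and /ɱ/ (labiodental nasal) are both [+nasal], [−continuant], [+voice], [−coronal], [+consonantal], so none of the listed features separates them. (They do differ in [labial] and [dorsal], which are not among the given features.) Every other pair in the inventory differs on at least one listed feature.

ŋ, ɱ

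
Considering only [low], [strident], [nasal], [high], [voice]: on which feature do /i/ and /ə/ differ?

/i/ (high front unrounded tense vowel) and /ə/ (mid central vowel (schwa)) agree on [-low], [-strident], [-nasal], [+voice]. They differ on [high] (/i/ [+], /ə/ [-]).

[high]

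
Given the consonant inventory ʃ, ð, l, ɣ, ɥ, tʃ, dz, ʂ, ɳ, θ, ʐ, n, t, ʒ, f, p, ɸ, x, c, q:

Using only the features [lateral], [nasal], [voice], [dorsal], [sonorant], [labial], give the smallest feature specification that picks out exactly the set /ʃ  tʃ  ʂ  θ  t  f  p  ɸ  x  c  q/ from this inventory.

Every target segment is [−voice] and no other inventory member is, so one feature is enough.

[−voice]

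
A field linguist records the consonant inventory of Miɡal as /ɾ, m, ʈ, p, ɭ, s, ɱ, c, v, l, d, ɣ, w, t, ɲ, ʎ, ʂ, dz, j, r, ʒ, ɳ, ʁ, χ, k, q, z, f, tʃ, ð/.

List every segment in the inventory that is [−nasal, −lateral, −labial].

Eliminate segments failing any feature: /m, ɱ, ɲ, ɳ/ are [+nasal]; /p, v, w, f/ are [+labial]; /ɭ, l, ʎ/ are [+lateral]. The remaining /ɾ, ʈ, s, c, d, ɣ, t, ʂ, dz, j, r, ʒ, ʁ, χ, k, q, z, tʃ, ð/ satisfy [−nasal], [−lateral], [−labial].

ɾ, ʈ, s, c, d, ɣ, t, ʂ, dz, j, r, ʒ, ʁ, χ, k, q, z, tʃ, ð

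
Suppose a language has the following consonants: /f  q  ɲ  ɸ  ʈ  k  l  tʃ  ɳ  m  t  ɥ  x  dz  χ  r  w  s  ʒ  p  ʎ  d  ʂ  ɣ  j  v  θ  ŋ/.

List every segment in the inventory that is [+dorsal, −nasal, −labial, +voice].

ʎ, ɣ, j

Among the inventory, the [+dorsal] segments are /q, ɲ, k, ɥ, x, χ, w, ʎ, ɣ, j, ŋ/.
Among these, [−nasal] gives /q, k, ɥ, x, χ, w, ʎ, ɣ, j/.
Of those, [−labial] gives /q, k, x, χ, ʎ, ɣ, j/.
Of those, [+voice] leaves /ʎ, ɣ, j/.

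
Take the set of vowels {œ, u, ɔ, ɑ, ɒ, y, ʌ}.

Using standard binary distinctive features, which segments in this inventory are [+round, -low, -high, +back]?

Checking each segment against [+round], [-low], [-high], [+back]: /ɔ/ (mid back rounded lax vowel) satisfies every feature; every other segment in the inventory fails at least one.

ɔ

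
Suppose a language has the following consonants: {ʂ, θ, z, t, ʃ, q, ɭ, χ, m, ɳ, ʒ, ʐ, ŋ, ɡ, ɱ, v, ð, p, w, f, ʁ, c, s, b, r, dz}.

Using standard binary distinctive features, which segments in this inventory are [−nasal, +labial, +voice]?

v, w, b

Checking each segment against [−nasal], [+labial], [+voice]: /v/ (voiced labiodental fricative), /w/ (labial-velar glide), /b/ (voiced bilabial stop) satisfy every feature; every other segment in the inventory fails at least one.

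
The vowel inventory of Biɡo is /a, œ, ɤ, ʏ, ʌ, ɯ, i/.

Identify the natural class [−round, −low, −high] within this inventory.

ɤ, ʌ

Checking each segment against [−round], [−low], [−high]: /ɤ/ (mid back unrounded tense vowel), /ʌ/ (mid back unrounded lax vowel) satisfy every feature; every other segment in the inventory fails at least one.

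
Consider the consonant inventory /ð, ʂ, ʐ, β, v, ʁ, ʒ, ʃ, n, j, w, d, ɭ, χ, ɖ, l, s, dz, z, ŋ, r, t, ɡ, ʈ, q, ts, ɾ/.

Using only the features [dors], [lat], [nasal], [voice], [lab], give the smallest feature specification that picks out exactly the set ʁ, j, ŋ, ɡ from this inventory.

[+voice, −lab, +dors]

/ʁ, j, ŋ, ɡ/ are all [+voice], [−labial], [+dorsal], and no other segment in the inventory matches all three values. Dropping any one of them over-generates: [−labial, +dorsal] alone would also admit /χ, q/; [+voice, +dorsal] alone would also admit /w/; [+voice, −labial] alone would also admit /ð, ʐ, ʒ, n, …/. No other combination of two listed features picks out exactly this set either, so fewer than three features will not do.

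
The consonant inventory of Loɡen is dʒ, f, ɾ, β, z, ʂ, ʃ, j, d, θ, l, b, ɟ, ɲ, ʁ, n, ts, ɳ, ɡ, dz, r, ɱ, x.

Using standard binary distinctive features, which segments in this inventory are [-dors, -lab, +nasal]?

n, ɳ

Eliminate segments failing any feature: /dʒ, ɾ, z, ʂ, ʃ, d, θ, l, ts, dz, r/ are [-nasal]; /f, β, b, ɱ/ are [+labial]; /j, ɟ, ɲ, ʁ, ɡ, x/ are [+dorsal]. The remaining /n, ɳ/ satisfy [-dorsal], [-labial], [+nasal].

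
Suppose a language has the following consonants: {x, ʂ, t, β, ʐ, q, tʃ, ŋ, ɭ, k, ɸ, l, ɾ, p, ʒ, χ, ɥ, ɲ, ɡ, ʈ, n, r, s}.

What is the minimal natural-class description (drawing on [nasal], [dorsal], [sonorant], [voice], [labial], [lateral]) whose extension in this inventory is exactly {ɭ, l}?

Every target segment is [+lateral] and no other inventory member is, so one feature is enough.

[+lateral]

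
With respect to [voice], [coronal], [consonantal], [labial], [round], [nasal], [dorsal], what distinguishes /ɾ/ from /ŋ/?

/ɾ/ (alveolar tap) and /ŋ/ (velar nasal) agree on [+voice], [+consonantal], [-labial], [-round]. They differ on [nasal] (/ɾ/ [-], /ŋ/ [+]), [coronal] (/ɾ/ [+], /ŋ/ [-]), [dorsal] (/ɾ/ [-], /ŋ/ [+]).

[nasal], [coronal], [dorsal]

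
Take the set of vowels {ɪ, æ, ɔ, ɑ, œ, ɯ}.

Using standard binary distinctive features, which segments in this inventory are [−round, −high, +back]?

ɑ

Eliminate segments failing any feature: /ɪ, ɯ/ are [+high]; /æ/ is [−back]; /ɔ, œ/ are [+round]. The remaining /ɑ/ satisfy [−round], [−high], [+back].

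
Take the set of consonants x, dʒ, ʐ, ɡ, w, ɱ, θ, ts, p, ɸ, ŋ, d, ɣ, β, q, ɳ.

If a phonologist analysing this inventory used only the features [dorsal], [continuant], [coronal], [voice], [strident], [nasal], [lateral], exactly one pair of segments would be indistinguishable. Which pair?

/ɣ/ (voiced velar fricative) and /w/ (labial-velar glide) are both [+dorsal], [+continuant], [−coronal], [+voice], [−strident], [−nasal], [−lateral], so none of the listed features separates them. (They do differ in [sonorant], [labial] and [round], which are not among the given features.) Every other pair in the inventory differs on at least one listed feature.

ɣ, w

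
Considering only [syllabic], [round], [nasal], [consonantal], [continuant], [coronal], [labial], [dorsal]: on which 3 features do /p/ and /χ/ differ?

The two segments share [−syllabic], [−round], [−nasal], [+consonantal], [−coronal]. The only features from the list on which they differ: /p/ is [−continuant] while /χ/ is [+continuant]; /p/ is [+labial] while /χ/ is [−labial]; /p/ is [−dorsal] while /χ/ is [+dorsal].

[continuant], [labial], [dorsal]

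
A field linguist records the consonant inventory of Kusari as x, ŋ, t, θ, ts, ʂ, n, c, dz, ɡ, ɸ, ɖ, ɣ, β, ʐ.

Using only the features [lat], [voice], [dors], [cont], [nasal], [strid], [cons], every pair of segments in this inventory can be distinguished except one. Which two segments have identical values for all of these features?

θ, ɸ

Both /θ/ and /ɸ/ are [−lateral], [−voice], [−dorsal], [+continuant], [−nasal], [−strident], [+consonantal]. Since the list omits [labial] and [coronal] — which do distinguish the voiceless dental fricative from the voiceless bilabial fricative — this pair collapses; all other pairs remain distinct.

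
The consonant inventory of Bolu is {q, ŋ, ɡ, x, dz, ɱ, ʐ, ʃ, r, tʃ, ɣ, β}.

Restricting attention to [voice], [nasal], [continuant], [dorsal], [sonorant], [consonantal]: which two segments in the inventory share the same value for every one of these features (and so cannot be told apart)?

On the given features, /ʐ/ and /β/ have an identical profile: [+voice], [−nasal], [+continuant], [−dorsal], [−sonorant], [+consonantal]. No other two segments in the inventory coincide on all 6 features. (They do differ in [strident], [labial] and [coronal], which are not among the given features.)

ʐ, β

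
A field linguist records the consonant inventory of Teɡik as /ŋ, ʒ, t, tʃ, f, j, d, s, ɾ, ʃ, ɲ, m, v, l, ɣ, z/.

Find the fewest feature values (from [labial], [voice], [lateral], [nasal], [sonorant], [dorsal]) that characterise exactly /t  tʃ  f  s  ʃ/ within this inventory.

[-voice]

The target set is precisely the extension of [-voice] in this inventory.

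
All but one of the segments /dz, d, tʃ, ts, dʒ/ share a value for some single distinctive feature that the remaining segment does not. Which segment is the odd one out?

d

/ts, dz, dʒ, tʃ/ are all [+delayed release], but /d/ (voiced alveolar stop) is [−delayed release]. No other single segment can be removed to leave a set sharing one feature value that the removed segment lacks, so /d/ is the odd one out.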